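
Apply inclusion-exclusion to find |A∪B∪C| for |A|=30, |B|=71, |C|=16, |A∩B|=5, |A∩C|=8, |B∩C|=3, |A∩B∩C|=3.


|A∪B∪C| = |A|+|B|+|C| - |A∩B|-|A∩C|-|B∩C| + |A∩B∩C|
= 30+71+16 - 5-8-3 + 3
= 117 - 16 + 3
= 104

|A ∪ B ∪ C| = 104


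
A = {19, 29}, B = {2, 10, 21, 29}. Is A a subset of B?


A ⊆ B means every element of A is in B.
Elements in A not in B: {19}
So A ⊄ B.

No, A ⊄ B


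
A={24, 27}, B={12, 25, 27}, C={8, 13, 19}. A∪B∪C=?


A ∪ B = {12, 24, 25, 27}
(A ∪ B) ∪ C = {8, 12, 13, 19, 24, 25, 27}

A ∪ B ∪ C = {8, 12, 13, 19, 24, 25, 27}


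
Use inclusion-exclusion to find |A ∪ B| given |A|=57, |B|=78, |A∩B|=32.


|A ∪ B| = |A| + |B| - |A ∩ B|
= 57 + 78 - 32
= 103

|A ∪ B| = 103


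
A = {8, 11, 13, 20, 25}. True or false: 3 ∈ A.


A = {8, 11, 13, 20, 25}
Checking if 3 is in A
3 is not in A → False

3 ∉ A


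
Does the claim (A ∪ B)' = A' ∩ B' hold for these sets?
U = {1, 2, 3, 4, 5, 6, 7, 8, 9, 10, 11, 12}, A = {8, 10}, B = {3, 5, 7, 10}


LHS: A ∪ B = {3, 5, 7, 8, 10}
(A ∪ B)' = U \ (A ∪ B) = {1, 2, 4, 6, 9, 11, 12}
A' = {1, 2, 3, 4, 5, 6, 7, 9, 11, 12}, B' = {1, 2, 4, 6, 8, 9, 11, 12}
Claimed RHS: A' ∩ B' = {1, 2, 4, 6, 9, 11, 12}
Identity is VALID: LHS = RHS = {1, 2, 4, 6, 9, 11, 12} ✓

Identity is valid. (A ∪ B)' = A' ∩ B' = {1, 2, 4, 6, 9, 11, 12}


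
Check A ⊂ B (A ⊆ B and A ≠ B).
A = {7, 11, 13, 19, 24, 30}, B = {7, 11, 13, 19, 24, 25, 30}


A ⊂ B requires: A ⊆ B AND A ≠ B.
A ⊆ B? Yes
A = B? No
A ⊂ B: Yes (A is a proper subset of B)

Yes, A ⊂ B


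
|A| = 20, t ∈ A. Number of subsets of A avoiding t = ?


Subsets of A avoiding t are subsets of A \ {t}, which has 19 elements.
Count = 2^(n-1) = 2^19
= 524288

Number of subsets avoiding t = 524288


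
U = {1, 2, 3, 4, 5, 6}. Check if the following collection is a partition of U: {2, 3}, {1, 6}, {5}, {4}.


A partition requires: (1) non-empty parts, (2) pairwise disjoint, (3) union = U
Parts: {2, 3}, {1, 6}, {5}, {4}
Union of parts: {1, 2, 3, 4, 5, 6}
U = {1, 2, 3, 4, 5, 6}
All non-empty? True
Pairwise disjoint? True
Covers U? True

Yes, valid partition


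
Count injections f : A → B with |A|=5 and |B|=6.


An injection sends each of |A| = 5 inputs to a distinct output in B.
# injections = |B|·(|B|-1)·…·(|B|-|A|+1) = 6! / (6 - 5)!
= 6 × 5 × 4 × 3 × 2
= 720

Number of injections = 720


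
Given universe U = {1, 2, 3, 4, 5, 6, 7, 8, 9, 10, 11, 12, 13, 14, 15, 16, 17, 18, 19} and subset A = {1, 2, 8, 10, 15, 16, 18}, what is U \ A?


Aᶜ = U \ A = elements in U but not in A
U = {1, 2, 3, 4, 5, 6, 7, 8, 9, 10, 11, 12, 13, 14, 15, 16, 17, 18, 19}
A = {1, 2, 8, 10, 15, 16, 18}
Aᶜ = {3, 4, 5, 6, 7, 9, 11, 12, 13, 14, 17, 19}

Aᶜ = {3, 4, 5, 6, 7, 9, 11, 12, 13, 14, 17, 19}


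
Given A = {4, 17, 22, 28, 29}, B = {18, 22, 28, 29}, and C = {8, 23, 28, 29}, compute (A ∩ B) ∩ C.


A ∩ B = {22, 28, 29}
(A ∩ B) ∩ C = {28, 29}

A ∩ B ∩ C = {28, 29}


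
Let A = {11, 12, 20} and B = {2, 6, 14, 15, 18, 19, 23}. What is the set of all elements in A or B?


A ∪ B = all elements in A or B (or both)
A = {11, 12, 20}
B = {2, 6, 14, 15, 18, 19, 23}
A ∪ B = {2, 6, 11, 12, 14, 15, 18, 19, 20, 23}

A ∪ B = {2, 6, 11, 12, 14, 15, 18, 19, 20, 23}


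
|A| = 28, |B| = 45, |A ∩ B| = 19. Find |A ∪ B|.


|A ∪ B| = |A| + |B| - |A ∩ B|
= 28 + 45 - 19
= 54

|A ∪ B| = 54


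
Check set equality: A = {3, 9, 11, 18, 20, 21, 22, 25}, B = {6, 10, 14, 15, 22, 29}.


Two sets are equal iff they have exactly the same elements.
A = {3, 9, 11, 18, 20, 21, 22, 25}
B = {6, 10, 14, 15, 22, 29}
Differences: {3, 6, 9, 10, 11, 14, 15, 18, 20, 21, 25, 29}
A ≠ B

No, A ≠ B


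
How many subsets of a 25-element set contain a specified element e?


Subsets of A containing e correspond to subsets of A \ {e}, which has 24 elements.
Count = 2^(n-1) = 2^24
= 16777216

Number of subsets containing e = 16777216


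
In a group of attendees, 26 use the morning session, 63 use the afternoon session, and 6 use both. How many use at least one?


|A ∪ B| = |A| + |B| - |A ∩ B|
= 26 + 63 - 6
= 83

|A ∪ B| = 83


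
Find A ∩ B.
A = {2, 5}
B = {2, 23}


A ∩ B = elements in both A and B
A = {2, 5}
B = {2, 23}
A ∩ B = {2}

A ∩ B = {2}


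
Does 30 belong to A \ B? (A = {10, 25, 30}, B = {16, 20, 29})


A = {10, 25, 30}, B = {16, 20, 29}
A \ B = elements in A but not in B
A \ B = {10, 25, 30}
Checking if 30 ∈ A \ B
30 is in A \ B → True

30 ∈ A \ B


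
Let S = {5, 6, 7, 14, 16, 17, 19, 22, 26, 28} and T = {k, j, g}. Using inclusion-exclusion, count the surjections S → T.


n = |S| = 10, k = |T| = 3. Surjections via inclusion-exclusion:
S(n,k) = Σ(-1)^i × C(k,i) × (k-i)^n, i=0 to k
i=0: (-1)^0×C(3,0)×3^10 = 59049
i=1: (-1)^1×C(3,1)×2^10 = -3072
i=2: (-1)^2×C(3,2)×1^10 = 3
i=3: (-1)^3×C(3,3)×0^10 = 0
Total = 55980

Number of surjections = 55980


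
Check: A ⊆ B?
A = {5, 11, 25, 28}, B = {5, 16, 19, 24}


A ⊆ B means every element of A is in B.
Elements in A not in B: {11, 25, 28}
So A ⊄ B.

No, A ⊄ B


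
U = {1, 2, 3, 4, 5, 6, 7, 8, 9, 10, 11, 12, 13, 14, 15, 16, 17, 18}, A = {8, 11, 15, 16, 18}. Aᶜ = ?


Aᶜ = U \ A = elements in U but not in A
U = {1, 2, 3, 4, 5, 6, 7, 8, 9, 10, 11, 12, 13, 14, 15, 16, 17, 18}
A = {8, 11, 15, 16, 18}
Aᶜ = {1, 2, 3, 4, 5, 6, 7, 9, 10, 12, 13, 14, 17}

Aᶜ = {1, 2, 3, 4, 5, 6, 7, 9, 10, 12, 13, 14, 17}


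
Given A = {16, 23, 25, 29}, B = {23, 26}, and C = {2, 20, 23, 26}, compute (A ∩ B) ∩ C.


A ∩ B = {23}
(A ∩ B) ∩ C = {23}

A ∩ B ∩ C = {23}


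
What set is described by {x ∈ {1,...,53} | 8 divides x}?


Checking each candidate:
Condition: multiples of 8 in {1,...,53}
Result = {8, 16, 24, 32, 40, 48}

{8, 16, 24, 32, 40, 48}


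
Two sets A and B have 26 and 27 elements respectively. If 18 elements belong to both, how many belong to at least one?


|A ∪ B| = |A| + |B| - |A ∩ B|
= 26 + 27 - 18
= 35

|A ∪ B| = 35


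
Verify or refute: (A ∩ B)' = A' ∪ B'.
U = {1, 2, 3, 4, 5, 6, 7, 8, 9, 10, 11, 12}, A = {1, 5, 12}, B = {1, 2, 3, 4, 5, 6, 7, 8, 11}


LHS: A ∩ B = {1, 5}
(A ∩ B)' = U \ (A ∩ B) = {2, 3, 4, 6, 7, 8, 9, 10, 11, 12}
A' = {2, 3, 4, 6, 7, 8, 9, 10, 11}, B' = {9, 10, 12}
Claimed RHS: A' ∪ B' = {2, 3, 4, 6, 7, 8, 9, 10, 11, 12}
Identity is VALID: LHS = RHS = {2, 3, 4, 6, 7, 8, 9, 10, 11, 12} ✓

Identity is valid. (A ∩ B)' = A' ∪ B' = {2, 3, 4, 6, 7, 8, 9, 10, 11, 12}


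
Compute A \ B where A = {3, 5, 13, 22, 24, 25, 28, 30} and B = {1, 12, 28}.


A \ B = elements in A but not in B
A = {3, 5, 13, 22, 24, 25, 28, 30}
B = {1, 12, 28}
Remove from A any elements in B
A \ B = {3, 5, 13, 22, 24, 25, 30}

A \ B = {3, 5, 13, 22, 24, 25, 30}


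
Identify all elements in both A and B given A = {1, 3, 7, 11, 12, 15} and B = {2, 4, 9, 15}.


A = {1, 3, 7, 11, 12, 15}
B = {2, 4, 9, 15}
Region: in both A and B
Elements: {15}

Elements in both A and B: {15}


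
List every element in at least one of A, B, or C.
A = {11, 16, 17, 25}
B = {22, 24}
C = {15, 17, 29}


A ∪ B = {11, 16, 17, 22, 24, 25}
(A ∪ B) ∪ C = {11, 15, 16, 17, 22, 24, 25, 29}

A ∪ B ∪ C = {11, 15, 16, 17, 22, 24, 25, 29}


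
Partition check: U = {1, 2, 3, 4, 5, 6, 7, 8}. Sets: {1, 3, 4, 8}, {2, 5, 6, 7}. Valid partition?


A partition requires: (1) non-empty parts, (2) pairwise disjoint, (3) union = U
Parts: {1, 3, 4, 8}, {2, 5, 6, 7}
Union of parts: {1, 2, 3, 4, 5, 6, 7, 8}
U = {1, 2, 3, 4, 5, 6, 7, 8}
All non-empty? True
Pairwise disjoint? True
Covers U? True

Yes, valid partition


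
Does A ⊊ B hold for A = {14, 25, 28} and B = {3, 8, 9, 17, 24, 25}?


A ⊂ B requires: A ⊆ B AND A ≠ B.
A ⊆ B? No
A ⊄ B, so A is not a proper subset.

No, A is not a proper subset of B


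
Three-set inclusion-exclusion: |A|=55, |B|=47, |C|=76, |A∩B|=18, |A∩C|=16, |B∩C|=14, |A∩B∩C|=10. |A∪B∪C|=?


|A∪B∪C| = |A|+|B|+|C| - |A∩B|-|A∩C|-|B∩C| + |A∩B∩C|
= 55+47+76 - 18-16-14 + 10
= 178 - 48 + 10
= 140

|A ∪ B ∪ C| = 140


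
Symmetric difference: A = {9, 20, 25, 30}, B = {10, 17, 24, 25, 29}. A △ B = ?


A △ B = (A \ B) ∪ (B \ A) = elements in exactly one of A or B
A \ B = {9, 20, 30}
B \ A = {10, 17, 24, 29}
A △ B = {9, 10, 17, 20, 24, 29, 30}

A △ B = {9, 10, 17, 20, 24, 29, 30}


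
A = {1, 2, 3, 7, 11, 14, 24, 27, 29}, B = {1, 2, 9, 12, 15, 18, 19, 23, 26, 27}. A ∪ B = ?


A ∪ B = all elements in A or B (or both)
A = {1, 2, 3, 7, 11, 14, 24, 27, 29}
B = {1, 2, 9, 12, 15, 18, 19, 23, 26, 27}
A ∪ B = {1, 2, 3, 7, 9, 11, 12, 14, 15, 18, 19, 23, 24, 26, 27, 29}

A ∪ B = {1, 2, 3, 7, 9, 11, 12, 14, 15, 18, 19, 23, 24, 26, 27, 29}


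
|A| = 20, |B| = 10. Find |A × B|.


|A × B| = |A| × |B|
= 20 × 10
= 200

|A × B| = 200


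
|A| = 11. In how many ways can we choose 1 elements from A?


C(n,k) = n! / (k!(n-k)!)
C(11,1) = 11! / (1!10!)
= 11

C(11,1) = 11


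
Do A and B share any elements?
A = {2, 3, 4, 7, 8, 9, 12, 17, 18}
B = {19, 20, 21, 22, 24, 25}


Disjoint means A ∩ B = ∅.
A ∩ B = ∅
A ∩ B = ∅, so A and B are disjoint.

No — A and B share no elements (A ∩ B = ∅), so they are disjoint


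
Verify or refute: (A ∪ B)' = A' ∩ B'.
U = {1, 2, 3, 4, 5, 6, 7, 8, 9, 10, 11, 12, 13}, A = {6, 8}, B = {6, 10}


LHS: A ∪ B = {6, 8, 10}
(A ∪ B)' = U \ (A ∪ B) = {1, 2, 3, 4, 5, 7, 9, 11, 12, 13}
A' = {1, 2, 3, 4, 5, 7, 9, 10, 11, 12, 13}, B' = {1, 2, 3, 4, 5, 7, 8, 9, 11, 12, 13}
Claimed RHS: A' ∩ B' = {1, 2, 3, 4, 5, 7, 9, 11, 12, 13}
Identity is VALID: LHS = RHS = {1, 2, 3, 4, 5, 7, 9, 11, 12, 13} ✓

Identity is valid. (A ∪ B)' = A' ∩ B' = {1, 2, 3, 4, 5, 7, 9, 11, 12, 13}


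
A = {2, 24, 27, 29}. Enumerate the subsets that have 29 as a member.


A subset of A contains 29 iff the remaining 3 elements form any subset of A \ {29}.
Count: 2^(n-1) = 2^3 = 8
Subsets containing 29: {29}, {2, 29}, {24, 29}, {27, 29}, {2, 24, 29}, {2, 27, 29}, {24, 27, 29}, {2, 24, 27, 29}

Subsets containing 29 (8 total): {29}, {2, 29}, {24, 29}, {27, 29}, {2, 24, 29}, {2, 27, 29}, {24, 27, 29}, {2, 24, 27, 29}


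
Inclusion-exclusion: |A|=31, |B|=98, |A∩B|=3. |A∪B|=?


|A ∪ B| = |A| + |B| - |A ∩ B|
= 31 + 98 - 3
= 126

|A ∪ B| = 126


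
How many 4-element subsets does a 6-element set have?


C(n,k) = n! / (k!(n-k)!)
C(6,4) = 6! / (4!2!)
= 15

C(6,4) = 15


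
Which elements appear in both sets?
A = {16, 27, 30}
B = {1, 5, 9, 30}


A ∩ B = elements in both A and B
A = {16, 27, 30}
B = {1, 5, 9, 30}
A ∩ B = {30}

A ∩ B = {30}


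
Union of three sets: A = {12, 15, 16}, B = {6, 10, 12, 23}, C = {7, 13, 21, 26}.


A ∪ B = {6, 10, 12, 15, 16, 23}
(A ∪ B) ∪ C = {6, 7, 10, 12, 13, 15, 16, 21, 23, 26}

A ∪ B ∪ C = {6, 7, 10, 12, 13, 15, 16, 21, 23, 26}


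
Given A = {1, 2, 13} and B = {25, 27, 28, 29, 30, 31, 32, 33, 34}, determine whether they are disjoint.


Disjoint means A ∩ B = ∅.
A ∩ B = ∅
A ∩ B = ∅, so A and B are disjoint.

Yes, A and B are disjoint


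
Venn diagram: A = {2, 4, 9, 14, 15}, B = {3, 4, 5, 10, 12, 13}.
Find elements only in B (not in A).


A = {2, 4, 9, 14, 15}
B = {3, 4, 5, 10, 12, 13}
Region: only in B (not in A)
Elements: {3, 5, 10, 12, 13}

Elements only in B (not in A): {3, 5, 10, 12, 13}


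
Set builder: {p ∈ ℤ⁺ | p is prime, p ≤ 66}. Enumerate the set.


Checking each candidate:
Condition: primes ≤ 66
Result = {2, 3, 5, 7, 11, 13, 17, 19, 23, 29, 31, 37, 41, 43, 47, 53, 59, 61}

{2, 3, 5, 7, 11, 13, 17, 19, 23, 29, 31, 37, 41, 43, 47, 53, 59, 61}


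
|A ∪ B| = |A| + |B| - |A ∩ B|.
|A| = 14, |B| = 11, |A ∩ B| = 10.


|A ∪ B| = |A| + |B| - |A ∩ B|
= 14 + 11 - 10
= 15

|A ∪ B| = 15


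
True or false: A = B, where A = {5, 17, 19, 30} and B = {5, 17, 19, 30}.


Two sets are equal iff they have exactly the same elements.
A = {5, 17, 19, 30}
B = {5, 17, 19, 30}
Same elements → A = B

Yes, A = B


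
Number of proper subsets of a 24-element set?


Total subsets = 2^n = 2^24 = 16777216
Proper subsets exclude the set itself: 2^n - 1
= 16777216 - 1
= 16777215

Number of proper subsets = 16777215


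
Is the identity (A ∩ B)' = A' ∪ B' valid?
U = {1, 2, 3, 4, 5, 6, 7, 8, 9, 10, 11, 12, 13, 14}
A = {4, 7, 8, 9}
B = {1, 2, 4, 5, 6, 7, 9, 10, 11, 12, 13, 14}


LHS: A ∩ B = {4, 7, 9}
(A ∩ B)' = U \ (A ∩ B) = {1, 2, 3, 5, 6, 8, 10, 11, 12, 13, 14}
A' = {1, 2, 3, 5, 6, 10, 11, 12, 13, 14}, B' = {3, 8}
Claimed RHS: A' ∪ B' = {1, 2, 3, 5, 6, 8, 10, 11, 12, 13, 14}
Identity is VALID: LHS = RHS = {1, 2, 3, 5, 6, 8, 10, 11, 12, 13, 14} ✓

Identity is valid. (A ∩ B)' = A' ∪ B' = {1, 2, 3, 5, 6, 8, 10, 11, 12, 13, 14}


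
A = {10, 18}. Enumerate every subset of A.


|A| = 2, so |P(A)| = 2^2 = 4
Enumerate subsets by cardinality (0 to 2):
∅, {10}, {18}, {10, 18}

P(A) has 4 subsets: ∅, {10}, {18}, {10, 18}


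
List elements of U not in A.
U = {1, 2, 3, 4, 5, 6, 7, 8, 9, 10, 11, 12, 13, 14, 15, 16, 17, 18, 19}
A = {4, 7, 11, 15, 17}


Aᶜ = U \ A = elements in U but not in A
U = {1, 2, 3, 4, 5, 6, 7, 8, 9, 10, 11, 12, 13, 14, 15, 16, 17, 18, 19}
A = {4, 7, 11, 15, 17}
Aᶜ = {1, 2, 3, 5, 6, 8, 9, 10, 12, 13, 14, 16, 18, 19}

Aᶜ = {1, 2, 3, 5, 6, 8, 9, 10, 12, 13, 14, 16, 18, 19}


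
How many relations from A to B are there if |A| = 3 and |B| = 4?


A relation from A to B is any subset of A × B.
|A × B| = 3 × 4 = 12
# relations = 2^|A × B| = 2^12 = 4096

Number of relations = 4096


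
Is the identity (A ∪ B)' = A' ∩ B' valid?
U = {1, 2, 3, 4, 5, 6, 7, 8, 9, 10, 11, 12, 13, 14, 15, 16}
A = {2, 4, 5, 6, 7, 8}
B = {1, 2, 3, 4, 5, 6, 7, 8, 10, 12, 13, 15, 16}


LHS: A ∪ B = {1, 2, 3, 4, 5, 6, 7, 8, 10, 12, 13, 15, 16}
(A ∪ B)' = U \ (A ∪ B) = {9, 11, 14}
A' = {1, 3, 9, 10, 11, 12, 13, 14, 15, 16}, B' = {9, 11, 14}
Claimed RHS: A' ∩ B' = {9, 11, 14}
Identity is VALID: LHS = RHS = {9, 11, 14} ✓

Identity is valid. (A ∪ B)' = A' ∩ B' = {9, 11, 14}


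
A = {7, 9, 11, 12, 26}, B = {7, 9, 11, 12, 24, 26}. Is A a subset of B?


A ⊆ B means every element of A is in B.
All elements of A are in B.
So A ⊆ B.

Yes, A ⊆ B


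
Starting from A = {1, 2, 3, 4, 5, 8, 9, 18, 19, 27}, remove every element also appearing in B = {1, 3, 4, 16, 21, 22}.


A \ B = elements in A but not in B
A = {1, 2, 3, 4, 5, 8, 9, 18, 19, 27}
B = {1, 3, 4, 16, 21, 22}
Remove from A any elements in B
A \ B = {2, 5, 8, 9, 18, 19, 27}

A \ B = {2, 5, 8, 9, 18, 19, 27}


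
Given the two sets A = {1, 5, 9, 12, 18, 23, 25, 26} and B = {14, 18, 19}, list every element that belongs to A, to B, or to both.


A ∪ B = all elements in A or B (or both)
A = {1, 5, 9, 12, 18, 23, 25, 26}
B = {14, 18, 19}
A ∪ B = {1, 5, 9, 12, 14, 18, 19, 23, 25, 26}

A ∪ B = {1, 5, 9, 12, 14, 18, 19, 23, 25, 26}


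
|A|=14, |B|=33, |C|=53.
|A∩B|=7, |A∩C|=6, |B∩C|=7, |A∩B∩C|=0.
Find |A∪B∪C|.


|A∪B∪C| = |A|+|B|+|C| - |A∩B|-|A∩C|-|B∩C| + |A∩B∩C|
= 14+33+53 - 7-6-7 + 0
= 100 - 20 + 0
= 80

|A ∪ B ∪ C| = 80


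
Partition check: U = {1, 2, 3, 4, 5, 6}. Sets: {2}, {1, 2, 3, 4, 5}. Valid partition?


A partition requires: (1) non-empty parts, (2) pairwise disjoint, (3) union = U
Parts: {2}, {1, 2, 3, 4, 5}
Union of parts: {1, 2, 3, 4, 5}
U = {1, 2, 3, 4, 5, 6}
All non-empty? True
Pairwise disjoint? False
Covers U? False

No, not a valid partition


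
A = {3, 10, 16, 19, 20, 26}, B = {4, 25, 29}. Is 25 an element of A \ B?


A = {3, 10, 16, 19, 20, 26}, B = {4, 25, 29}
A \ B = elements in A but not in B
A \ B = {3, 10, 16, 19, 20, 26}
Checking if 25 ∈ A \ B
25 is not in A \ B → False

25 ∉ A \ B


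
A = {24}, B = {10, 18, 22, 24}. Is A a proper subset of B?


A ⊂ B requires: A ⊆ B AND A ≠ B.
A ⊆ B? Yes
A = B? No
A ⊂ B: Yes (A is a proper subset of B)

Yes, A ⊂ B


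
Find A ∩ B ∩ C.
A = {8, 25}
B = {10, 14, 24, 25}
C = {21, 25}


A ∩ B = {25}
(A ∩ B) ∩ C = {25}

A ∩ B ∩ C = {25}


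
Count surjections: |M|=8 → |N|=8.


n = |M| = 8, k = |N| = 8. Surjections via inclusion-exclusion:
S(n,k) = Σ(-1)^i × C(k,i) × (k-i)^n, i=0 to k
i=0: (-1)^0×C(8,0)×8^8 = 16777216
i=1: (-1)^1×C(8,1)×7^8 = -46118408
i=2: (-1)^2×C(8,2)×6^8 = 47029248
i=3: (-1)^3×C(8,3)×5^8 = -21875000
i=4: (-1)^4×C(8,4)×4^8 = 4587520
i=5: (-1)^5×C(8,5)×3^8 = -367416
i=6: (-1)^6×C(8,6)×2^8 = 7168
i=7: (-1)^7×C(8,7)×1^8 = -8
i=8: (-1)^8×C(8,8)×0^8 = 0
Total = 40320

Number of surjections = 40320


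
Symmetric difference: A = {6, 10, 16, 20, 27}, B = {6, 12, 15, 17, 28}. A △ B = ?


A △ B = (A \ B) ∪ (B \ A) = elements in exactly one of A or B
A \ B = {10, 16, 20, 27}
B \ A = {12, 15, 17, 28}
A △ B = {10, 12, 15, 16, 17, 20, 27, 28}

A △ B = {10, 12, 15, 16, 17, 20, 27, 28}


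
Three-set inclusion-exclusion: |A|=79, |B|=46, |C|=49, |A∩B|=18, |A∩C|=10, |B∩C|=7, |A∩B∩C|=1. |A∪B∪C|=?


|A∪B∪C| = |A|+|B|+|C| - |A∩B|-|A∩C|-|B∩C| + |A∩B∩C|
= 79+46+49 - 18-10-7 + 1
= 174 - 35 + 1
= 140

|A ∪ B ∪ C| = 140


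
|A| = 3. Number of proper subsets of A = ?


Total subsets = 2^n = 2^3 = 8
Proper subsets exclude the set itself: 2^n - 1
= 8 - 1
= 7

Number of proper subsets = 7


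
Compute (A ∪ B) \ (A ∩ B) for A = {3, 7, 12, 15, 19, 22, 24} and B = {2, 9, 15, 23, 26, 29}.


A △ B = (A \ B) ∪ (B \ A) = elements in exactly one of A or B
A \ B = {3, 7, 12, 19, 22, 24}
B \ A = {2, 9, 23, 26, 29}
A △ B = {2, 3, 7, 9, 12, 19, 22, 23, 24, 26, 29}

A △ B = {2, 3, 7, 9, 12, 19, 22, 23, 24, 26, 29}


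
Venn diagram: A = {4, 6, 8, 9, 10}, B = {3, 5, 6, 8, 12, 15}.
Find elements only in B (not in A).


A = {4, 6, 8, 9, 10}
B = {3, 5, 6, 8, 12, 15}
Region: only in B (not in A)
Elements: {3, 5, 12, 15}

Elements only in B (not in A): {3, 5, 12, 15}


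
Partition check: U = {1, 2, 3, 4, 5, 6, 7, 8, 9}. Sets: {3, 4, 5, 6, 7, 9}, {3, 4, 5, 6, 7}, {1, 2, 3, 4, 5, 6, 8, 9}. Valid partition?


A partition requires: (1) non-empty parts, (2) pairwise disjoint, (3) union = U
Parts: {3, 4, 5, 6, 7, 9}, {3, 4, 5, 6, 7}, {1, 2, 3, 4, 5, 6, 8, 9}
Union of parts: {1, 2, 3, 4, 5, 6, 7, 8, 9}
U = {1, 2, 3, 4, 5, 6, 7, 8, 9}
All non-empty? True
Pairwise disjoint? False
Covers U? True

No, not a valid partition


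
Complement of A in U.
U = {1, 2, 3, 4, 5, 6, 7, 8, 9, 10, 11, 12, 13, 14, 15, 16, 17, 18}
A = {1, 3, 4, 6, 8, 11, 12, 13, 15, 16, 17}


Aᶜ = U \ A = elements in U but not in A
U = {1, 2, 3, 4, 5, 6, 7, 8, 9, 10, 11, 12, 13, 14, 15, 16, 17, 18}
A = {1, 3, 4, 6, 8, 11, 12, 13, 15, 16, 17}
Aᶜ = {2, 5, 7, 9, 10, 14, 18}

Aᶜ = {2, 5, 7, 9, 10, 14, 18}


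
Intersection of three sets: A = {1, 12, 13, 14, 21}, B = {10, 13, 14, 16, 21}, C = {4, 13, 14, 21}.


A ∩ B = {13, 14, 21}
(A ∩ B) ∩ C = {13, 14, 21}

A ∩ B ∩ C = {13, 14, 21}


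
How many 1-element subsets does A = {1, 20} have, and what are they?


|A| = 2, so A has C(2,1) = 2 subsets of size 1.
Enumerate by choosing 1 elements from A at a time:
{1}, {20}

1-element subsets (2 total): {1}, {20}


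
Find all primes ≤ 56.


Checking each candidate:
Condition: primes ≤ 56
Result = {2, 3, 5, 7, 11, 13, 17, 19, 23, 29, 31, 37, 41, 43, 47, 53}

{2, 3, 5, 7, 11, 13, 17, 19, 23, 29, 31, 37, 41, 43, 47, 53}


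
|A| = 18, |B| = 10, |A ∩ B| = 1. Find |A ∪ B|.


|A ∪ B| = |A| + |B| - |A ∩ B|
= 18 + 10 - 1
= 27

|A ∪ B| = 27


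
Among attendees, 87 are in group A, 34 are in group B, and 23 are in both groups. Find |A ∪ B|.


|A ∪ B| = |A| + |B| - |A ∩ B|
= 87 + 34 - 23
= 98

|A ∪ B| = 98


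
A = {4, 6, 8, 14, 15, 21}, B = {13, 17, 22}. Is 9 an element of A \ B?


A = {4, 6, 8, 14, 15, 21}, B = {13, 17, 22}
A \ B = elements in A but not in B
A \ B = {4, 6, 8, 14, 15, 21}
Checking if 9 ∈ A \ B
9 is not in A \ B → False

9 ∉ A \ B


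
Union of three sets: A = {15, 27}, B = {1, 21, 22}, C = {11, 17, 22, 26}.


A ∪ B = {1, 15, 21, 22, 27}
(A ∪ B) ∪ C = {1, 11, 15, 17, 21, 22, 26, 27}

A ∪ B ∪ C = {1, 11, 15, 17, 21, 22, 26, 27}


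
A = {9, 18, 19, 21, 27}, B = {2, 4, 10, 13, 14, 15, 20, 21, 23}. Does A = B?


Two sets are equal iff they have exactly the same elements.
A = {9, 18, 19, 21, 27}
B = {2, 4, 10, 13, 14, 15, 20, 21, 23}
Differences: {2, 4, 9, 10, 13, 14, 15, 18, 19, 20, 23, 27}
A ≠ B

No, A ≠ B


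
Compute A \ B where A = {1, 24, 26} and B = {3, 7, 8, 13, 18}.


A \ B = elements in A but not in B
A = {1, 24, 26}
B = {3, 7, 8, 13, 18}
Remove from A any elements in B
A \ B = {1, 24, 26}

A \ B = {1, 24, 26}


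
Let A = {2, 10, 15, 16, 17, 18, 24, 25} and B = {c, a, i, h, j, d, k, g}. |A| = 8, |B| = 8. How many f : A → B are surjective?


n = |A| = 8, k = |B| = 8. Surjections via inclusion-exclusion:
S(n,k) = Σ(-1)^i × C(k,i) × (k-i)^n, i=0 to k
i=0: (-1)^0×C(8,0)×8^8 = 16777216
i=1: (-1)^1×C(8,1)×7^8 = -46118408
i=2: (-1)^2×C(8,2)×6^8 = 47029248
i=3: (-1)^3×C(8,3)×5^8 = -21875000
i=4: (-1)^4×C(8,4)×4^8 = 4587520
i=5: (-1)^5×C(8,5)×3^8 = -367416
i=6: (-1)^6×C(8,6)×2^8 = 7168
i=7: (-1)^7×C(8,7)×1^8 = -8
i=8: (-1)^8×C(8,8)×0^8 = 0
Total = 40320

Number of surjections = 40320


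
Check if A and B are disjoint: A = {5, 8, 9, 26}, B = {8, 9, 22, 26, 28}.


Disjoint means A ∩ B = ∅.
A ∩ B = {8, 9, 26}
A ∩ B ≠ ∅, so A and B are NOT disjoint.

No, A and B are not disjoint (A ∩ B = {8, 9, 26})


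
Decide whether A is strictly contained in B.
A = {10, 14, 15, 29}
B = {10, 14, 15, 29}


A ⊂ B requires: A ⊆ B AND A ≠ B.
A ⊆ B? Yes
A = B? Yes
A = B, so A is not a PROPER subset.

No, A is not a proper subset of B


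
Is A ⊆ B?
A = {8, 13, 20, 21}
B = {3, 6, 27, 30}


A ⊆ B means every element of A is in B.
Elements in A not in B: {8, 13, 20, 21}
So A ⊄ B.

No, A ⊄ B


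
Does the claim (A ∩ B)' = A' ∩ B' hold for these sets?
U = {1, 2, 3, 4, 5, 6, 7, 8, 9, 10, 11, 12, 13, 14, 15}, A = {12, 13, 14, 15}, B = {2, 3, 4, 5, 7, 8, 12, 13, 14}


LHS: A ∩ B = {12, 13, 14}
(A ∩ B)' = U \ (A ∩ B) = {1, 2, 3, 4, 5, 6, 7, 8, 9, 10, 11, 15}
A' = {1, 2, 3, 4, 5, 6, 7, 8, 9, 10, 11}, B' = {1, 6, 9, 10, 11, 15}
Claimed RHS: A' ∩ B' = {1, 6, 9, 10, 11}
Identity is INVALID: LHS = {1, 2, 3, 4, 5, 6, 7, 8, 9, 10, 11, 15} but the RHS claimed here equals {1, 6, 9, 10, 11}. The correct form is (A ∩ B)' = A' ∪ B'.

Identity is invalid: (A ∩ B)' = {1, 2, 3, 4, 5, 6, 7, 8, 9, 10, 11, 15} but A' ∩ B' = {1, 6, 9, 10, 11}. The correct De Morgan law is (A ∩ B)' = A' ∪ B'.


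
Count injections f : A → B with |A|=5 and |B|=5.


An injection sends each of |A| = 5 inputs to a distinct output in B.
# injections = |B|·(|B|-1)·…·(|B|-|A|+1) = 5! / (5 - 5)!
= 5 × 4 × 3 × 2 × 1
= 120

Number of injections = 120


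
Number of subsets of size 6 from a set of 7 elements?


C(n,k) = n! / (k!(n-k)!)
C(7,6) = 7! / (6!1!)
= 7

C(7,6) = 7


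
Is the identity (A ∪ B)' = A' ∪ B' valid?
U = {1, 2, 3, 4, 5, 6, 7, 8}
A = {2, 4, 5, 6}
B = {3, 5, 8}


LHS: A ∪ B = {2, 3, 4, 5, 6, 8}
(A ∪ B)' = U \ (A ∪ B) = {1, 7}
A' = {1, 3, 7, 8}, B' = {1, 2, 4, 6, 7}
Claimed RHS: A' ∪ B' = {1, 2, 3, 4, 6, 7, 8}
Identity is INVALID: LHS = {1, 7} but the RHS claimed here equals {1, 2, 3, 4, 6, 7, 8}. The correct form is (A ∪ B)' = A' ∩ B'.

Identity is invalid: (A ∪ B)' = {1, 7} but A' ∪ B' = {1, 2, 3, 4, 6, 7, 8}. The correct De Morgan law is (A ∪ B)' = A' ∩ B'.


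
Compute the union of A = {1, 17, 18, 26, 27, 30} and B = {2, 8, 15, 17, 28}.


A ∪ B = all elements in A or B (or both)
A = {1, 17, 18, 26, 27, 30}
B = {2, 8, 15, 17, 28}
A ∪ B = {1, 2, 8, 15, 17, 18, 26, 27, 28, 30}

A ∪ B = {1, 2, 8, 15, 17, 18, 26, 27, 28, 30}


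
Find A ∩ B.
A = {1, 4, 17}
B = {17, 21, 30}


A ∩ B = elements in both A and B
A = {1, 4, 17}
B = {17, 21, 30}
A ∩ B = {17}

A ∩ B = {17}


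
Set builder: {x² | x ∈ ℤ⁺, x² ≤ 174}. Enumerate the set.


Checking each candidate:
Condition: positive perfect squares ≤ 174
Result = {1, 4, 9, 16, 25, 36, 49, 64, 81, 100, 121, 144, 169}

{1, 4, 9, 16, 25, 36, 49, 64, 81, 100, 121, 144, 169}


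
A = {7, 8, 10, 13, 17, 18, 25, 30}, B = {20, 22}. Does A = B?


Two sets are equal iff they have exactly the same elements.
A = {7, 8, 10, 13, 17, 18, 25, 30}
B = {20, 22}
Differences: {7, 8, 10, 13, 17, 18, 20, 22, 25, 30}
A ≠ B

No, A ≠ B


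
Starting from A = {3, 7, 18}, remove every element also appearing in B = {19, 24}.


A \ B = elements in A but not in B
A = {3, 7, 18}
B = {19, 24}
Remove from A any elements in B
A \ B = {3, 7, 18}

A \ B = {3, 7, 18}


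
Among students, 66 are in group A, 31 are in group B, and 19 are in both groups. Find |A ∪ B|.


|A ∪ B| = |A| + |B| - |A ∩ B|
= 66 + 31 - 19
= 78

|A ∪ B| = 78


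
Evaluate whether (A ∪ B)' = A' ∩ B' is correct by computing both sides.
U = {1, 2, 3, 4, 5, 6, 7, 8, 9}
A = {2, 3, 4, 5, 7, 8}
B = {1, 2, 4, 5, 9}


LHS: A ∪ B = {1, 2, 3, 4, 5, 7, 8, 9}
(A ∪ B)' = U \ (A ∪ B) = {6}
A' = {1, 6, 9}, B' = {3, 6, 7, 8}
Claimed RHS: A' ∩ B' = {6}
Identity is VALID: LHS = RHS = {6} ✓

Identity is valid. (A ∪ B)' = A' ∩ B' = {6}


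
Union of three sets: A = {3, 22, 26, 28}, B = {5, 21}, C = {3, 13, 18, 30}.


A ∪ B = {3, 5, 21, 22, 26, 28}
(A ∪ B) ∪ C = {3, 5, 13, 18, 21, 22, 26, 28, 30}

A ∪ B ∪ C = {3, 5, 13, 18, 21, 22, 26, 28, 30}


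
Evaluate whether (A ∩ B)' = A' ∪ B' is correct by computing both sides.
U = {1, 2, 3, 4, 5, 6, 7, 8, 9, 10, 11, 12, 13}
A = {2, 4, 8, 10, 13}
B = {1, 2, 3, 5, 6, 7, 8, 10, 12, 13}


LHS: A ∩ B = {2, 8, 10, 13}
(A ∩ B)' = U \ (A ∩ B) = {1, 3, 4, 5, 6, 7, 9, 11, 12}
A' = {1, 3, 5, 6, 7, 9, 11, 12}, B' = {4, 9, 11}
Claimed RHS: A' ∪ B' = {1, 3, 4, 5, 6, 7, 9, 11, 12}
Identity is VALID: LHS = RHS = {1, 3, 4, 5, 6, 7, 9, 11, 12} ✓

Identity is valid. (A ∩ B)' = A' ∪ B' = {1, 3, 4, 5, 6, 7, 9, 11, 12}


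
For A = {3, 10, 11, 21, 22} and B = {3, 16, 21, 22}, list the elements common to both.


A ∩ B = elements in both A and B
A = {3, 10, 11, 21, 22}
B = {3, 16, 21, 22}
A ∩ B = {3, 21, 22}

A ∩ B = {3, 21, 22}


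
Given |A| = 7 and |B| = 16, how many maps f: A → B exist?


Each of |A| = 7 inputs maps to any of |B| = 16 outputs.
# functions = |B|^|A| = 16^7
= 268435456

Number of functions = 268435456


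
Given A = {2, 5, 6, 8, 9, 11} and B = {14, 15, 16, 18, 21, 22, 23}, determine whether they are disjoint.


Disjoint means A ∩ B = ∅.
A ∩ B = ∅
A ∩ B = ∅, so A and B are disjoint.

Yes, A and B are disjoint


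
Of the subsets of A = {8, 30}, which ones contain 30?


A subset of A contains 30 iff the remaining 1 elements form any subset of A \ {30}.
Count: 2^(n-1) = 2^1 = 2
Subsets containing 30: {30}, {8, 30}

Subsets containing 30 (2 total): {30}, {8, 30}


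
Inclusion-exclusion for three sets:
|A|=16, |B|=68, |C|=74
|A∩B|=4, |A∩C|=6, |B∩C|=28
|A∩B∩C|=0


|A∪B∪C| = |A|+|B|+|C| - |A∩B|-|A∩C|-|B∩C| + |A∩B∩C|
= 16+68+74 - 4-6-28 + 0
= 158 - 38 + 0
= 120

|A ∪ B ∪ C| = 120


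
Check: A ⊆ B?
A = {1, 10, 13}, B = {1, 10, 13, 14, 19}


A ⊆ B means every element of A is in B.
All elements of A are in B.
So A ⊆ B.

Yes, A ⊆ B


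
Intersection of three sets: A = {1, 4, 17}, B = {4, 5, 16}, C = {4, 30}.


A ∩ B = {4}
(A ∩ B) ∩ C = {4}

A ∩ B ∩ C = {4}


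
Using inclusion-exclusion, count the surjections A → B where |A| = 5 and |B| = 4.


n = |A| = 5, k = |B| = 4. Surjections via inclusion-exclusion:
S(n,k) = Σ(-1)^i × C(k,i) × (k-i)^n, i=0 to k
i=0: (-1)^0×C(4,0)×4^5 = 1024
i=1: (-1)^1×C(4,1)×3^5 = -972
i=2: (-1)^2×C(4,2)×2^5 = 192
i=3: (-1)^3×C(4,3)×1^5 = -4
i=4: (-1)^4×C(4,4)×0^5 = 0
Total = 240

Number of surjections = 240


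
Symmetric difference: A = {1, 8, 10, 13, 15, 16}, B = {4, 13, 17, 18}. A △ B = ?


A △ B = (A \ B) ∪ (B \ A) = elements in exactly one of A or B
A \ B = {1, 8, 10, 15, 16}
B \ A = {4, 17, 18}
A △ B = {1, 4, 8, 10, 15, 16, 17, 18}

A △ B = {1, 4, 8, 10, 15, 16, 17, 18}


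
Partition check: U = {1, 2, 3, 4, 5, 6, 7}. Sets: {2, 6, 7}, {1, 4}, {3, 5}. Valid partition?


A partition requires: (1) non-empty parts, (2) pairwise disjoint, (3) union = U
Parts: {2, 6, 7}, {1, 4}, {3, 5}
Union of parts: {1, 2, 3, 4, 5, 6, 7}
U = {1, 2, 3, 4, 5, 6, 7}
All non-empty? True
Pairwise disjoint? True
Covers U? True

Yes, valid partition


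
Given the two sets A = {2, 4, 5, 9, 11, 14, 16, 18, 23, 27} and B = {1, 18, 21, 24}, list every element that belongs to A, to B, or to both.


A ∪ B = all elements in A or B (or both)
A = {2, 4, 5, 9, 11, 14, 16, 18, 23, 27}
B = {1, 18, 21, 24}
A ∪ B = {1, 2, 4, 5, 9, 11, 14, 16, 18, 21, 23, 24, 27}

A ∪ B = {1, 2, 4, 5, 9, 11, 14, 16, 18, 21, 23, 24, 27}


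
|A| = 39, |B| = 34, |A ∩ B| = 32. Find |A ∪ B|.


|A ∪ B| = |A| + |B| - |A ∩ B|
= 39 + 34 - 32
= 41

|A ∪ B| = 41


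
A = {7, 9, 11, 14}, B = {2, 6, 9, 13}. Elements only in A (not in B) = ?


A = {7, 9, 11, 14}
B = {2, 6, 9, 13}
Region: only in A (not in B)
Elements: {7, 11, 14}

Elements only in A (not in B): {7, 11, 14}


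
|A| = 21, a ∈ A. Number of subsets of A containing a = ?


Subsets of A containing a correspond to subsets of A \ {a}, which has 20 elements.
Count = 2^(n-1) = 2^20
= 1048576

Number of subsets containing a = 1048576


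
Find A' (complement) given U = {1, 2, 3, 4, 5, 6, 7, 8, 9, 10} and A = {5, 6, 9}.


Aᶜ = U \ A = elements in U but not in A
U = {1, 2, 3, 4, 5, 6, 7, 8, 9, 10}
A = {5, 6, 9}
Aᶜ = {1, 2, 3, 4, 7, 8, 10}

Aᶜ = {1, 2, 3, 4, 7, 8, 10}


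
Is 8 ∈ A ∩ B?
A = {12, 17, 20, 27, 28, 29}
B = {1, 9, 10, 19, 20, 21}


A = {12, 17, 20, 27, 28, 29}, B = {1, 9, 10, 19, 20, 21}
A ∩ B = elements in both A and B
A ∩ B = {20}
Checking if 8 ∈ A ∩ B
8 is not in A ∩ B → False

8 ∉ A ∩ B


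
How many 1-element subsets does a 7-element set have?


C(n,k) = n! / (k!(n-k)!)
C(7,1) = 7! / (1!6!)
= 7

C(7,1) = 7


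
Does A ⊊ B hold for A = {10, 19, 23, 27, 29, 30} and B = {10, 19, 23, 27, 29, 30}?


A ⊂ B requires: A ⊆ B AND A ≠ B.
A ⊆ B? Yes
A = B? Yes
A = B, so A is not a PROPER subset.

No, A is not a proper subset of B


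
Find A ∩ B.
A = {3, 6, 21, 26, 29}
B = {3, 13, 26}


A ∩ B = elements in both A and B
A = {3, 6, 21, 26, 29}
B = {3, 13, 26}
A ∩ B = {3, 26}

A ∩ B = {3, 26}


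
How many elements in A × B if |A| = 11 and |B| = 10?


|A × B| = |A| × |B|
= 11 × 10
= 110

|A × B| = 110


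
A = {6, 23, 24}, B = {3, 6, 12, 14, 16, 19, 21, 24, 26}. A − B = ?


A \ B = elements in A but not in B
A = {6, 23, 24}
B = {3, 6, 12, 14, 16, 19, 21, 24, 26}
Remove from A any elements in B
A \ B = {23}

A \ B = {23}


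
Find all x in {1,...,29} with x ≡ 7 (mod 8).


Checking each candidate:
Condition: x in {1,...,29} with x ≡ 7 (mod 8)
Result = {7, 15, 23}

{7, 15, 23}


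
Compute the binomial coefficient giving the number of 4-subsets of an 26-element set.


C(n,k) = n! / (k!(n-k)!)
C(26,4) = 26! / (4!22!)
= 14950

C(26,4) = 14950


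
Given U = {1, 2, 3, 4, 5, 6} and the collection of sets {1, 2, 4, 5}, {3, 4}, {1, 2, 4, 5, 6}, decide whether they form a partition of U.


A partition requires: (1) non-empty parts, (2) pairwise disjoint, (3) union = U
Parts: {1, 2, 4, 5}, {3, 4}, {1, 2, 4, 5, 6}
Union of parts: {1, 2, 3, 4, 5, 6}
U = {1, 2, 3, 4, 5, 6}
All non-empty? True
Pairwise disjoint? False
Covers U? True

No, not a valid partition


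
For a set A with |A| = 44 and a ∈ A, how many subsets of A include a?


Subsets of A containing a correspond to subsets of A \ {a}, which has 43 elements.
Count = 2^(n-1) = 2^43
= 8796093022208

Number of subsets containing a = 8796093022208


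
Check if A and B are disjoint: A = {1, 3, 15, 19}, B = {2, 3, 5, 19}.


Disjoint means A ∩ B = ∅.
A ∩ B = {3, 19}
A ∩ B ≠ ∅, so A and B are NOT disjoint.

No, A and B are not disjoint (A ∩ B = {3, 19})


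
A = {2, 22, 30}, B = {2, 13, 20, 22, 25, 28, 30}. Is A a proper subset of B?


A ⊂ B requires: A ⊆ B AND A ≠ B.
A ⊆ B? Yes
A = B? No
A ⊂ B: Yes (A is a proper subset of B)

Yes, A ⊂ B


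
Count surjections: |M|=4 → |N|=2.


n = |M| = 4, k = |N| = 2. Surjections via inclusion-exclusion:
S(n,k) = Σ(-1)^i × C(k,i) × (k-i)^n, i=0 to k
i=0: (-1)^0×C(2,0)×2^4 = 16
i=1: (-1)^1×C(2,1)×1^4 = -2
i=2: (-1)^2×C(2,2)×0^4 = 0
Total = 14

Number of surjections = 14


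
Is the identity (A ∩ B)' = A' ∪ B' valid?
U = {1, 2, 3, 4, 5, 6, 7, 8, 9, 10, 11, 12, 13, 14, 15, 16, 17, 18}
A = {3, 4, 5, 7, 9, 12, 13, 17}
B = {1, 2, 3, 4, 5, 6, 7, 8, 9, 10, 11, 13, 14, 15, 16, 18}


LHS: A ∩ B = {3, 4, 5, 7, 9, 13}
(A ∩ B)' = U \ (A ∩ B) = {1, 2, 6, 8, 10, 11, 12, 14, 15, 16, 17, 18}
A' = {1, 2, 6, 8, 10, 11, 14, 15, 16, 18}, B' = {12, 17}
Claimed RHS: A' ∪ B' = {1, 2, 6, 8, 10, 11, 12, 14, 15, 16, 17, 18}
Identity is VALID: LHS = RHS = {1, 2, 6, 8, 10, 11, 12, 14, 15, 16, 17, 18} ✓

Identity is valid. (A ∩ B)' = A' ∪ B' = {1, 2, 6, 8, 10, 11, 12, 14, 15, 16, 17, 18}


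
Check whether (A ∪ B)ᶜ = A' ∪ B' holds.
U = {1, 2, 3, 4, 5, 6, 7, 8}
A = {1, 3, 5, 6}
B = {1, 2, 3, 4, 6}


LHS: A ∪ B = {1, 2, 3, 4, 5, 6}
(A ∪ B)' = U \ (A ∪ B) = {7, 8}
A' = {2, 4, 7, 8}, B' = {5, 7, 8}
Claimed RHS: A' ∪ B' = {2, 4, 5, 7, 8}
Identity is INVALID: LHS = {7, 8} but the RHS claimed here equals {2, 4, 5, 7, 8}. The correct form is (A ∪ B)' = A' ∩ B'.

Identity is invalid: (A ∪ B)' = {7, 8} but A' ∪ B' = {2, 4, 5, 7, 8}. The correct De Morgan law is (A ∪ B)' = A' ∩ B'.


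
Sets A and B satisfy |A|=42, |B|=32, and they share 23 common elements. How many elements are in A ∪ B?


|A ∪ B| = |A| + |B| - |A ∩ B|
= 42 + 32 - 23
= 51

|A ∪ B| = 51


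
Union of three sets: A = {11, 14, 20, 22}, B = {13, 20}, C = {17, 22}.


A ∪ B = {11, 13, 14, 20, 22}
(A ∪ B) ∪ C = {11, 13, 14, 17, 20, 22}

A ∪ B ∪ C = {11, 13, 14, 17, 20, 22}


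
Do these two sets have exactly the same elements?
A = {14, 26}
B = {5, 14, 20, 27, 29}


Two sets are equal iff they have exactly the same elements.
A = {14, 26}
B = {5, 14, 20, 27, 29}
Differences: {5, 20, 26, 27, 29}
A ≠ B

No, A ≠ B


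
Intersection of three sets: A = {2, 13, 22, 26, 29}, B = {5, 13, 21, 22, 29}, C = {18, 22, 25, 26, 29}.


A ∩ B = {13, 22, 29}
(A ∩ B) ∩ C = {22, 29}

A ∩ B ∩ C = {22, 29}


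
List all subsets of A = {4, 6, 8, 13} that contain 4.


A subset of A contains 4 iff the remaining 3 elements form any subset of A \ {4}.
Count: 2^(n-1) = 2^3 = 8
Subsets containing 4: {4}, {4, 6}, {4, 8}, {4, 13}, {4, 6, 8}, {4, 6, 13}, {4, 8, 13}, {4, 6, 8, 13}

Subsets containing 4 (8 total): {4}, {4, 6}, {4, 8}, {4, 13}, {4, 6, 8}, {4, 6, 13}, {4, 8, 13}, {4, 6, 8, 13}


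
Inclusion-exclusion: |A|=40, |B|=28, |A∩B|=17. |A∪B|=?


|A ∪ B| = |A| + |B| - |A ∩ B|
= 40 + 28 - 17
= 51

|A ∪ B| = 51


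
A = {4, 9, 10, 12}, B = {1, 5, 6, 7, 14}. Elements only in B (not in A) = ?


A = {4, 9, 10, 12}
B = {1, 5, 6, 7, 14}
Region: only in B (not in A)
Elements: {1, 5, 6, 7, 14}

Elements only in B (not in A): {1, 5, 6, 7, 14}


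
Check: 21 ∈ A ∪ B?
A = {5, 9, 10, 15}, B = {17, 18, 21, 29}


A = {5, 9, 10, 15}, B = {17, 18, 21, 29}
A ∪ B = all elements in A or B
A ∪ B = {5, 9, 10, 15, 17, 18, 21, 29}
Checking if 21 ∈ A ∪ B
21 is in A ∪ B → True

21 ∈ A ∪ B


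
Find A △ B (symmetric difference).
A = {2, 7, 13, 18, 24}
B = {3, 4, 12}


A △ B = (A \ B) ∪ (B \ A) = elements in exactly one of A or B
A \ B = {2, 7, 13, 18, 24}
B \ A = {3, 4, 12}
A △ B = {2, 3, 4, 7, 12, 13, 18, 24}

A △ B = {2, 3, 4, 7, 12, 13, 18, 24}


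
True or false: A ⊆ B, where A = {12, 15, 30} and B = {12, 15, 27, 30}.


A ⊆ B means every element of A is in B.
All elements of A are in B.
So A ⊆ B.

Yes, A ⊆ B


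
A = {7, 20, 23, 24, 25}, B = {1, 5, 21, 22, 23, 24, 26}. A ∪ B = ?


A ∪ B = all elements in A or B (or both)
A = {7, 20, 23, 24, 25}
B = {1, 5, 21, 22, 23, 24, 26}
A ∪ B = {1, 5, 7, 20, 21, 22, 23, 24, 25, 26}

A ∪ B = {1, 5, 7, 20, 21, 22, 23, 24, 25, 26}


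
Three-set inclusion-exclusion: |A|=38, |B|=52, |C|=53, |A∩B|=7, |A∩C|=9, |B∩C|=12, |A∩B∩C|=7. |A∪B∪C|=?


|A∪B∪C| = |A|+|B|+|C| - |A∩B|-|A∩C|-|B∩C| + |A∩B∩C|
= 38+52+53 - 7-9-12 + 7
= 143 - 28 + 7
= 122

|A ∪ B ∪ C| = 122


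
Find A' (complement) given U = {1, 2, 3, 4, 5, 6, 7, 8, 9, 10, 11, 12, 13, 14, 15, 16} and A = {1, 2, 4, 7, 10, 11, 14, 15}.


Aᶜ = U \ A = elements in U but not in A
U = {1, 2, 3, 4, 5, 6, 7, 8, 9, 10, 11, 12, 13, 14, 15, 16}
A = {1, 2, 4, 7, 10, 11, 14, 15}
Aᶜ = {3, 5, 6, 8, 9, 12, 13, 16}

Aᶜ = {3, 5, 6, 8, 9, 12, 13, 16}


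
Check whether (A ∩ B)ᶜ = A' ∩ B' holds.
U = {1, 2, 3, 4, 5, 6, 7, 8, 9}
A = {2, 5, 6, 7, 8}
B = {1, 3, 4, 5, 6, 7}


LHS: A ∩ B = {5, 6, 7}
(A ∩ B)' = U \ (A ∩ B) = {1, 2, 3, 4, 8, 9}
A' = {1, 3, 4, 9}, B' = {2, 8, 9}
Claimed RHS: A' ∩ B' = {9}
Identity is INVALID: LHS = {1, 2, 3, 4, 8, 9} but the RHS claimed here equals {9}. The correct form is (A ∩ B)' = A' ∪ B'.

Identity is invalid: (A ∩ B)' = {1, 2, 3, 4, 8, 9} but A' ∩ B' = {9}. The correct De Morgan law is (A ∩ B)' = A' ∪ B'.


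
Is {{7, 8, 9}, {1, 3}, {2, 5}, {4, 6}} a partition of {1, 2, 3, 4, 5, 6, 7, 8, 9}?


A partition requires: (1) non-empty parts, (2) pairwise disjoint, (3) union = U
Parts: {7, 8, 9}, {1, 3}, {2, 5}, {4, 6}
Union of parts: {1, 2, 3, 4, 5, 6, 7, 8, 9}
U = {1, 2, 3, 4, 5, 6, 7, 8, 9}
All non-empty? True
Pairwise disjoint? True
Covers U? True

Yes, valid partition


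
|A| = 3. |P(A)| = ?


Number of subsets = 2^n
= 2^3
= 8

|P(A)| = 8


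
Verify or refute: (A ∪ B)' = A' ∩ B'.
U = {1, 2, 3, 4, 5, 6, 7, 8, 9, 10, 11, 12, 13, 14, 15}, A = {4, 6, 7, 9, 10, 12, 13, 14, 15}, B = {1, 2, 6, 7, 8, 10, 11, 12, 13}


LHS: A ∪ B = {1, 2, 4, 6, 7, 8, 9, 10, 11, 12, 13, 14, 15}
(A ∪ B)' = U \ (A ∪ B) = {3, 5}
A' = {1, 2, 3, 5, 8, 11}, B' = {3, 4, 5, 9, 14, 15}
Claimed RHS: A' ∩ B' = {3, 5}
Identity is VALID: LHS = RHS = {3, 5} ✓

Identity is valid. (A ∪ B)' = A' ∩ B' = {3, 5}


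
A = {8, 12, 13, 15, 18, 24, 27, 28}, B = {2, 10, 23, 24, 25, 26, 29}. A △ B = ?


A △ B = (A \ B) ∪ (B \ A) = elements in exactly one of A or B
A \ B = {8, 12, 13, 15, 18, 27, 28}
B \ A = {2, 10, 23, 25, 26, 29}
A △ B = {2, 8, 10, 12, 13, 15, 18, 23, 25, 26, 27, 28, 29}

A △ B = {2, 8, 10, 12, 13, 15, 18, 23, 25, 26, 27, 28, 29}


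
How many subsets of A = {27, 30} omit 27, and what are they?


A subset of A that omits 27 is a subset of A \ {27}, so there are 2^(n-1) = 2^1 = 2 of them.
Subsets excluding 27: ∅, {30}

Subsets excluding 27 (2 total): ∅, {30}


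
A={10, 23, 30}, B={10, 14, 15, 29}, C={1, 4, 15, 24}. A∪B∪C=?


A ∪ B = {10, 14, 15, 23, 29, 30}
(A ∪ B) ∪ C = {1, 4, 10, 14, 15, 23, 24, 29, 30}

A ∪ B ∪ C = {1, 4, 10, 14, 15, 23, 24, 29, 30}


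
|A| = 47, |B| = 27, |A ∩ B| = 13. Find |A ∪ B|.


|A ∪ B| = |A| + |B| - |A ∩ B|
= 47 + 27 - 13
= 61

|A ∪ B| = 61


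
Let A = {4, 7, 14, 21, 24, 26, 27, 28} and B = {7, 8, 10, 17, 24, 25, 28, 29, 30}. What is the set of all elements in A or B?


A ∪ B = all elements in A or B (or both)
A = {4, 7, 14, 21, 24, 26, 27, 28}
B = {7, 8, 10, 17, 24, 25, 28, 29, 30}
A ∪ B = {4, 7, 8, 10, 14, 17, 21, 24, 25, 26, 27, 28, 29, 30}

A ∪ B = {4, 7, 8, 10, 14, 17, 21, 24, 25, 26, 27, 28, 29, 30}
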